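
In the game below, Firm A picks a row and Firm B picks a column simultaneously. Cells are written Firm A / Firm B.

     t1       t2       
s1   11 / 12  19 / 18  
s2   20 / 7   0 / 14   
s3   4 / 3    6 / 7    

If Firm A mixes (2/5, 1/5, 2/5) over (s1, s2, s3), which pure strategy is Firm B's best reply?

t2

Firm B's best reply maximizes expected payoff against the mix.
t1: (2/5)·12 + (1/5)·7 + (2/5)·3 = 37/5
t2: (2/5)·18 + (1/5)·14 + (2/5)·7 = 64/5
Highest expected payoff is 64/5, from t2.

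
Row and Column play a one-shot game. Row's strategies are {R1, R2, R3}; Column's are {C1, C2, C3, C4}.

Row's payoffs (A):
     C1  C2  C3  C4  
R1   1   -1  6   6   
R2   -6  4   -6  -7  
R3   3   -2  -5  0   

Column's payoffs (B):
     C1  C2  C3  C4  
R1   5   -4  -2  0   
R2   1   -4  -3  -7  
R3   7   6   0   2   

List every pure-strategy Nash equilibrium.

Check mutual best responses: a cell is a NE iff neither player can gain by unilaterally deviating.
Row's best responses — vs C1: R3 (payoff 3); vs C2: R2 (payoff 4); vs C3: R1 (payoff 6); vs C4: R1 (payoff 6).
Column's best responses — vs R1: C1 (payoff 5); vs R2: C1 (payoff 1); vs R3: C1 (payoff 7).
The only mutual best response is (R3, C1); neither player gains by switching there.

(R3, C1)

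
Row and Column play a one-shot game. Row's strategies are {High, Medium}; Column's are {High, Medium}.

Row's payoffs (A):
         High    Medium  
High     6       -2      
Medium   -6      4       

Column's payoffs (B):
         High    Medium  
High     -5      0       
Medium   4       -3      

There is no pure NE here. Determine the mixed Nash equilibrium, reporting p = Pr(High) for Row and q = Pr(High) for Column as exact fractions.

p = 7/12, q = 1/3

In a mixed NE each player is indifferent between their pure strategies, so the opponent's mix sets the indifference.
Column indifferent between High and Medium: p·(-5) + (1−p)·4 = p·0 + (1−p)·(-3) ⟹ 4 + (-9)p = (-3) + 3p ⟹ p = 7/12.
Row indifferent between High and Medium: q·6 + (1−q)·(-2) = q·(-6) + (1−q)·4 ⟹ (-2) + 8q = 4 + (-10)q ⟹ q = 1/3.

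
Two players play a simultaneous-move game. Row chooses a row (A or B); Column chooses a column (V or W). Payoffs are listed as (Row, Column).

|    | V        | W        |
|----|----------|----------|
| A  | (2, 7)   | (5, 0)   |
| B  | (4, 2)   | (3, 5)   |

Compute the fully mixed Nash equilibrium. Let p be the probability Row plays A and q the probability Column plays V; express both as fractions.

Each player's mixing probability is pinned down by making the *other* player indifferent.
Column indifferent between V and W: p·7 + (1−p)·2 = p·0 + (1−p)·5 ⟹ 2 + 5p = 5 + (-5)p ⟹ p = 3/10.
Row indifferent between A and B: q·2 + (1−q)·5 = q·4 + (1−q)·3 ⟹ 5 + (-3)q = 3 + 1q ⟹ q = 1/2.

p = 3/10, q = 1/2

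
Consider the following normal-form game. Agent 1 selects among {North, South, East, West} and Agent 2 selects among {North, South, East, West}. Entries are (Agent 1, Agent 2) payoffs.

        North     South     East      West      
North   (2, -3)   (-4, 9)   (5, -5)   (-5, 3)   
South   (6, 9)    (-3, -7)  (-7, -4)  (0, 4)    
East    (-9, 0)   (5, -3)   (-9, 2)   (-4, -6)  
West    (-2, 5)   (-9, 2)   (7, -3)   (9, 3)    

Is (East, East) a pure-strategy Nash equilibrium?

Holding Agent 2 at East: Agent 1 gets -9 from East but could get 7 by switching to West. Agent 1 has a profitable deviation.

No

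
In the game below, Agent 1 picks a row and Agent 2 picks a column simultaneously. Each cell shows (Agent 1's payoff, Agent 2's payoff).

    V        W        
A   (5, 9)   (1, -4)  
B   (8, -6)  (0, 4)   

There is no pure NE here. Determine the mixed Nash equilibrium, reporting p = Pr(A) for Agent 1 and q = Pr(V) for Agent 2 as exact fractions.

In a mixed NE each player is indifferent between their pure strategies, so the opponent's mix sets the indifference.
Agent 2 indifferent between V and W: p·9 + (1−p)·(-6) = p·(-4) + (1−p)·4 ⟹ (-6) + 15p = 4 + (-8)p ⟹ p = 10/23.
Agent 1 indifferent between A and B: q·5 + (1−q)·1 = q·8 + (1−q)·0 ⟹ 1 + 4q = 0 + 8q ⟹ q = 1/4.

p = 10/23, q = 1/4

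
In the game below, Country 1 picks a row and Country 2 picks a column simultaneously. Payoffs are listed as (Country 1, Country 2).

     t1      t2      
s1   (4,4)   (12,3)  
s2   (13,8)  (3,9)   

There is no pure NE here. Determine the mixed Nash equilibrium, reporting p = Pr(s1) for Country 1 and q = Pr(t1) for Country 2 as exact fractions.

In a mixed NE each player is indifferent between their pure strategies, so the opponent's mix sets the indifference.
Country 2 indifferent between t1 and t2: p·4 + (1−p)·8 = p·3 + (1−p)·9 ⟹ 8 + (-4)p = 9 + (-6)p ⟹ p = 1/2.
Country 1 indifferent between s1 and s2: q·4 + (1−q)·12 = q·13 + (1−q)·3 ⟹ 12 + (-8)q = 3 + 10q ⟹ q = 1/2.

p = 1/2, q = 1/2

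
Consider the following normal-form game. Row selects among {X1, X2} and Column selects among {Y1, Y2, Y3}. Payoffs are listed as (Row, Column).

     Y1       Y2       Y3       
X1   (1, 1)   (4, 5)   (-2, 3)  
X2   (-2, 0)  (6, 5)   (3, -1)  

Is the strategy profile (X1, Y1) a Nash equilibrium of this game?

No

Holding Column at Y1: Row gets 1 from X1, versus -2 from X2. No profitable deviation for Row.
Holding Row at X1: Column gets 1 from Y1 but could get 5 by switching to Y2. Column has a profitable deviation.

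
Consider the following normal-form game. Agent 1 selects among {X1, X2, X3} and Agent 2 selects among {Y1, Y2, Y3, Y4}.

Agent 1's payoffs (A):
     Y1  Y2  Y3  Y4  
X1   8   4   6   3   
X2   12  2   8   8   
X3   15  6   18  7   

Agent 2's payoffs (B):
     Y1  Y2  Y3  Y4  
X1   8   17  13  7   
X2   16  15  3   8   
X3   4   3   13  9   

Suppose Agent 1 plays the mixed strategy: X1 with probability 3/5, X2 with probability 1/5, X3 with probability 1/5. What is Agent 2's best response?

Agent 2's best reply maximizes expected payoff against the mix.
Y1: (3/5)·8 + (1/5)·16 + (1/5)·4 = 44/5
Y2: (3/5)·17 + (1/5)·15 + (1/5)·3 = 69/5
Y3: (3/5)·13 + (1/5)·3 + (1/5)·13 = 11
Y4: (3/5)·7 + (1/5)·8 + (1/5)·9 = 38/5
Highest expected payoff is 69/5, from Y2.

Y2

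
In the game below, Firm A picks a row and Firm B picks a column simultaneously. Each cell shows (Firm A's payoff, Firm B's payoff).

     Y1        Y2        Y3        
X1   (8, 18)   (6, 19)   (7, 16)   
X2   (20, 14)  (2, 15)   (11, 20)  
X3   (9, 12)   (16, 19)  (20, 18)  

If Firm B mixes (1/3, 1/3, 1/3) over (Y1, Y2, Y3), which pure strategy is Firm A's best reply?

X3

Compute Firm A's expected payoff from each pure strategy against the given mix.
X1: (1/3)·8 + (1/3)·6 + (1/3)·7 = 7
X2: (1/3)·20 + (1/3)·2 + (1/3)·11 = 11
X3: (1/3)·9 + (1/3)·16 + (1/3)·20 = 15
Highest expected payoff is 15, from X3.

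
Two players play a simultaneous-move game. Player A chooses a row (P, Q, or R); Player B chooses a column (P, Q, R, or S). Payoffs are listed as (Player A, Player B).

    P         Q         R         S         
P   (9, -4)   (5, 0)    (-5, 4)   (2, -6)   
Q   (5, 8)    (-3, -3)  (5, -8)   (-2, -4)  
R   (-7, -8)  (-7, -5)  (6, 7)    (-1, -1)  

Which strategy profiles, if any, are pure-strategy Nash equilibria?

Find each player's best response to every opponent strategy; NE are the intersections.
Player A's best responses — vs P: P (payoff 9); vs Q: P (payoff 5); vs R: R (payoff 6); vs S: P (payoff 2).
Player B's best responses — vs P: R (payoff 4); vs Q: P (payoff 8); vs R: R (payoff 7).
The only mutual best response is (R, R); neither player gains by switching there.

(R, R)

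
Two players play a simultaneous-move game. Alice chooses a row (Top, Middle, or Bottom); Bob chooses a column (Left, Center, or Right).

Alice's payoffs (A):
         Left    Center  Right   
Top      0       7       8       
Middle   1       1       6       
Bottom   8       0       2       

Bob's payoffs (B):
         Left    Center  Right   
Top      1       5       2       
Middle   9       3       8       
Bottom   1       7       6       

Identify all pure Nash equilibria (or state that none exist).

Check mutual best responses: a cell is a NE iff neither player can gain by unilaterally deviating.
Alice's best responses — vs Left: Bottom (payoff 8); vs Center: Top (payoff 7); vs Right: Top (payoff 8).
Bob's best responses — vs Top: Center (payoff 5); vs Middle: Left (payoff 9); vs Bottom: Center (payoff 7).
The only mutual best response is (Top, Center); neither player gains by switching there.

(Top, Center)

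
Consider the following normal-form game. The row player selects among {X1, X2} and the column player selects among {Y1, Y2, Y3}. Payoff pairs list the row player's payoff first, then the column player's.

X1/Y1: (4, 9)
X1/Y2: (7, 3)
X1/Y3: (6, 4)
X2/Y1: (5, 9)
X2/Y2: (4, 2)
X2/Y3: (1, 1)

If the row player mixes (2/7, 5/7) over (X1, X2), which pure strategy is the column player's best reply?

Y1

Compute the column player's expected payoff from each pure strategy against the given mix.
Y1: (2/7)·9 + (5/7)·9 = 9
Y2: (2/7)·3 + (5/7)·2 = 16/7
Y3: (2/7)·4 + (5/7)·1 = 13/7
Highest expected payoff is 9, from Y1.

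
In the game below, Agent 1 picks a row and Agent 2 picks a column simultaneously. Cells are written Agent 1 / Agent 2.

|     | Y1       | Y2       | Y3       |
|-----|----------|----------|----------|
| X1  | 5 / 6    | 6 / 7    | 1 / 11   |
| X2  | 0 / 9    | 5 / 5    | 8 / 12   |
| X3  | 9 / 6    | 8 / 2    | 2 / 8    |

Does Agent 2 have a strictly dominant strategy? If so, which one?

Check whether one of Agent 2's strategies beats all alternatives regardless of what the opponent does.
Y3 strictly dominates: vs X1: 11 > each of {6, 7}; vs X2: 12 > each of {9, 5}; vs X3: 8 > each of {6, 2}.

Y3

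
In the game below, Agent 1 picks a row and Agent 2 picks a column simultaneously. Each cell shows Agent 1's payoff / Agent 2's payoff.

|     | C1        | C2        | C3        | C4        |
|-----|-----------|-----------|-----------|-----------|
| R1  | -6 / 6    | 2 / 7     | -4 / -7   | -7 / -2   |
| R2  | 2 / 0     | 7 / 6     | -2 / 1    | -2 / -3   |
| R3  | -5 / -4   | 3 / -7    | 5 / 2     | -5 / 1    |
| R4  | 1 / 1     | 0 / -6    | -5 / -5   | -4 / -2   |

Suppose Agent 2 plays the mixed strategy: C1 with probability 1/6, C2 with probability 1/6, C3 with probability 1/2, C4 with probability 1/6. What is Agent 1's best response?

R3

Compute Agent 1's expected payoff from each pure strategy against the given mix.
R1: (1/6)·(-6) + (1/6)·2 + (1/2)·(-4) + (1/6)·(-7) = -23/6
R2: (1/6)·2 + (1/6)·7 + (1/2)·(-2) + (1/6)·(-2) = 1/6
R3: (1/6)·(-5) + (1/6)·3 + (1/2)·5 + (1/6)·(-5) = 4/3
R4: (1/6)·1 + (1/6)·0 + (1/2)·(-5) + (1/6)·(-4) = -3
Highest expected payoff is 4/3, from R3.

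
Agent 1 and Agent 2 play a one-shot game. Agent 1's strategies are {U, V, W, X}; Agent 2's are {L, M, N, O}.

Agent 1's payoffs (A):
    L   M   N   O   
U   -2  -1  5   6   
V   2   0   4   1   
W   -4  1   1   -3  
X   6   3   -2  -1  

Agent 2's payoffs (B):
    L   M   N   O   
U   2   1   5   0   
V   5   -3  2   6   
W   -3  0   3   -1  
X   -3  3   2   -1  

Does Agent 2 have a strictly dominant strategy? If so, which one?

A strategy is strictly dominant if it gives Agent 2 a strictly higher payoff than every other strategy, against every choice by the opponent.
L is not dominant: against U, N gives 5 > 2.
M is not dominant: against U, L gives 2 > 1.
N is not dominant: against V, L gives 5 > 2.
O is not dominant: against U, L gives 2 > 0.
No single strategy is best against every opponent action.

None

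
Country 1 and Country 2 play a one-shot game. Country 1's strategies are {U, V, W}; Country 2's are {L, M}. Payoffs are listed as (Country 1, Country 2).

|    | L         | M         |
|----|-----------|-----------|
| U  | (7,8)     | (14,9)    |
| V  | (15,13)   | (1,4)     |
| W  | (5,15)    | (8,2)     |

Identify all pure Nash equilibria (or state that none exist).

Check mutual best responses: a cell is a NE iff neither player can gain by unilaterally deviating.
Country 1's best responses — vs L: V (payoff 15); vs M: U (payoff 14).
Country 2's best responses — vs U: M (payoff 9); vs V: L (payoff 13); vs W: L (payoff 15).
Mutual best responses occur at (U, M) and (V, L); at each, neither player gains by switching.

(U, M) and (V, L)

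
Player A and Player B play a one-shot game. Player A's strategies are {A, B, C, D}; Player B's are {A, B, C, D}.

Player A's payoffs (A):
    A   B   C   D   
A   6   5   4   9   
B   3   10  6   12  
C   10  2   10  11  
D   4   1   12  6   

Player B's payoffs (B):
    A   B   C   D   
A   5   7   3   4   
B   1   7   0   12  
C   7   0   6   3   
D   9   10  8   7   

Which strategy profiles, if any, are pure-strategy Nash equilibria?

(B, D) and (C, A)

Find each player's best response to every opponent strategy; NE are the intersections.
Player A's best responses — vs A: C (payoff 10); vs B: B (payoff 10); vs C: D (payoff 12); vs D: B (payoff 12).
Player B's best responses — vs A: B (payoff 7); vs B: D (payoff 12); vs C: A (payoff 7); vs D: B (payoff 10).
Mutual best responses occur at (B, D) and (C, A); at each, neither player gains by switching.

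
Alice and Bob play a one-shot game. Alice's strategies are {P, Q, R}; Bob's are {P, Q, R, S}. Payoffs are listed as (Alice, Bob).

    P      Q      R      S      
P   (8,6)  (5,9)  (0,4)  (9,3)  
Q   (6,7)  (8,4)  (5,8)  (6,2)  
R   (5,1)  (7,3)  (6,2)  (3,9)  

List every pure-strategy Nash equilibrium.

No pure-strategy Nash equilibrium

Find each player's best response to every opponent strategy; NE are the intersections.
Alice's best responses — vs P: P (payoff 8); vs Q: Q (payoff 8); vs R: R (payoff 6); vs S: P (payoff 9).
Bob's best responses — vs P: Q (payoff 9); vs Q: R (payoff 8); vs R: S (payoff 9).
No cell has both players best-responding. For instance, Alice's best reply to Q is Q, but against Q Bob prefers R over Q.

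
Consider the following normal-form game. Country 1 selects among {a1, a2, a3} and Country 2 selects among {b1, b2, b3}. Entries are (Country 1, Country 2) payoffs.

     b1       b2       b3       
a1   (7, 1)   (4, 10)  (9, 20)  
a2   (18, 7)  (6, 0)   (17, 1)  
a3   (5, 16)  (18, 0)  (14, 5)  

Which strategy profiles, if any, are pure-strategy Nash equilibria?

(a2, b1)

A profile is a Nash equilibrium when each player is best-responding to the other.
Country 1's best responses — vs b1: a2 (payoff 18); vs b2: a3 (payoff 18); vs b3: a2 (payoff 17).
Country 2's best responses — vs a1: b3 (payoff 20); vs a2: b1 (payoff 7); vs a3: b1 (payoff 16).
The only mutual best response is (a2, b1); neither player gains by switching there.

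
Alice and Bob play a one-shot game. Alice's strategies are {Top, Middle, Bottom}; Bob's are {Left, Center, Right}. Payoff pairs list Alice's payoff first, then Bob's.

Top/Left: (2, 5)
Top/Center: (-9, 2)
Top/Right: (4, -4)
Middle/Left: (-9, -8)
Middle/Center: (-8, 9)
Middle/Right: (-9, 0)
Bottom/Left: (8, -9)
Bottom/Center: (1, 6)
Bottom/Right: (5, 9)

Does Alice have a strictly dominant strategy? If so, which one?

Bottom

A strategy is strictly dominant if it gives Alice a strictly higher payoff than every other strategy, against every choice by the opponent.
Bottom strictly dominates: vs Left: 8 > each of {2, -9}; vs Center: 1 > each of {-9, -8}; vs Right: 5 > each of {4, -9}.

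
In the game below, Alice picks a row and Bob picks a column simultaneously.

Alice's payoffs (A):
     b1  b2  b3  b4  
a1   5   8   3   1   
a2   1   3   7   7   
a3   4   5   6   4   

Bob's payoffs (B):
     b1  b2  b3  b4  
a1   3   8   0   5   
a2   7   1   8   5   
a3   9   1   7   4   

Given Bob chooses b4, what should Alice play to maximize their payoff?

With Bob fixed at b4, Alice's payoffs are: a1 → 1, a2 → 7, a3 → 4.
The maximum is 7, achieved by a2.

a2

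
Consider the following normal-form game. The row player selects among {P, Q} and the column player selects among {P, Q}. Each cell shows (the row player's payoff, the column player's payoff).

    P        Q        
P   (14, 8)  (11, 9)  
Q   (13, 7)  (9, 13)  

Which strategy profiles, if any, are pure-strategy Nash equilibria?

Check mutual best responses: a cell is a NE iff neither player can gain by unilaterally deviating.
The row player's best responses — vs P: P (payoff 14); vs Q: P (payoff 11).
The column player's best responses — vs P: Q (payoff 9); vs Q: Q (payoff 13).
The only mutual best response is (P, Q); neither player gains by switching there.

(P, Q)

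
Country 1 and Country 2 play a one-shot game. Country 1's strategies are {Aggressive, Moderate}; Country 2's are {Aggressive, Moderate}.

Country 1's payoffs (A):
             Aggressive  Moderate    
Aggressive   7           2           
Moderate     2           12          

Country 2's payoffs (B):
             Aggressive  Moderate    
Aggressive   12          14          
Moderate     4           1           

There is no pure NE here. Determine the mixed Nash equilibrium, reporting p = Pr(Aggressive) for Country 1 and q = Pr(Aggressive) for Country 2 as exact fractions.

Each player's mixing probability is pinned down by making the *other* player indifferent.
Country 2 indifferent between Aggressive and Moderate: p·12 + (1−p)·4 = p·14 + (1−p)·1 ⟹ 4 + 8p = 1 + 13p ⟹ p = 3/5.
Country 1 indifferent between Aggressive and Moderate: q·7 + (1−q)·2 = q·2 + (1−q)·12 ⟹ 2 + 5q = 12 + (-10)q ⟹ q = 2/3.

p = 3/5, q = 2/3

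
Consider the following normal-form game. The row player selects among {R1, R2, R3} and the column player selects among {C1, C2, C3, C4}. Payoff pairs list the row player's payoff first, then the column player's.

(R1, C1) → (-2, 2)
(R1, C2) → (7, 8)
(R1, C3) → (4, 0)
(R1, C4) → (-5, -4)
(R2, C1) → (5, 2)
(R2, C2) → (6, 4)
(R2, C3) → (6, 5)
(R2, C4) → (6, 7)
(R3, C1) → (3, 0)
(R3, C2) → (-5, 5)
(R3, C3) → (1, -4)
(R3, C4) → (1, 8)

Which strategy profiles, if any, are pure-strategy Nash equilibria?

Check mutual best responses: a cell is a NE iff neither player can gain by unilaterally deviating.
The row player's best responses — vs C1: R2 (payoff 5); vs C2: R1 (payoff 7); vs C3: R2 (payoff 6); vs C4: R2 (payoff 6).
The column player's best responses — vs R1: C2 (payoff 8); vs R2: C4 (payoff 7); vs R3: C4 (payoff 8).
Mutual best responses occur at (R1, C2) and (R2, C4); at each, neither player gains by switching.

(R1, C2) and (R2, C4)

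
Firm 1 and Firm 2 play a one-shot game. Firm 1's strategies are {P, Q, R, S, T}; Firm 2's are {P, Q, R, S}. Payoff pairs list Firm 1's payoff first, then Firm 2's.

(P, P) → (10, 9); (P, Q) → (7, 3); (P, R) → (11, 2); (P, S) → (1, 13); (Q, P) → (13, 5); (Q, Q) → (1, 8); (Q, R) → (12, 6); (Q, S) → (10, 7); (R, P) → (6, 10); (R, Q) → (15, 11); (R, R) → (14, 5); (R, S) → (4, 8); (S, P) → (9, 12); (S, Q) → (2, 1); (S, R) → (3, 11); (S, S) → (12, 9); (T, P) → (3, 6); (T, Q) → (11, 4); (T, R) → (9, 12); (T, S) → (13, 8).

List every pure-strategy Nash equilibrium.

(R, Q)

Check mutual best responses: a cell is a NE iff neither player can gain by unilaterally deviating.
Firm 1's best responses — vs P: Q (payoff 13); vs Q: R (payoff 15); vs R: R (payoff 14); vs S: T (payoff 13).
Firm 2's best responses — vs P: S (payoff 13); vs Q: Q (payoff 8); vs R: Q (payoff 11); vs S: P (payoff 12); vs T: R (payoff 12).
The only mutual best response is (R, Q); neither player gains by switching there.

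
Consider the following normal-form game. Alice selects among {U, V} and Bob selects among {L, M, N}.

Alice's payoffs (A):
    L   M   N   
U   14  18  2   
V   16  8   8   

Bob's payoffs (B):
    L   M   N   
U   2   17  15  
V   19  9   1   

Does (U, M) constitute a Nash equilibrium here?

Yes

Holding Bob at M: Alice gets 18 from U, versus 8 from V. No profitable deviation for Alice.
Holding Alice at U: Bob gets 17 from M, versus 2 from L, 15 from N. No profitable deviation for Bob either.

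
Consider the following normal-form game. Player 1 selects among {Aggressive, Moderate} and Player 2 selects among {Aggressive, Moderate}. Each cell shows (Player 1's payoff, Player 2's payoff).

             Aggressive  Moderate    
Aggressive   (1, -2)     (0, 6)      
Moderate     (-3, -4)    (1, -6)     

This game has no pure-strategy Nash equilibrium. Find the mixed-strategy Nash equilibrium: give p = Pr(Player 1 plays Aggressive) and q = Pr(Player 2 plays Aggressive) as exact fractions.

p = 1/5, q = 1/5

Each player's mixing probability is pinned down by making the *other* player indifferent.
Player 2 indifferent between Aggressive and Moderate: p·(-2) + (1−p)·(-4) = p·6 + (1−p)·(-6) ⟹ (-4) + 2p = (-6) + 12p ⟹ p = 1/5.
Player 1 indifferent between Aggressive and Moderate: q·1 + (1−q)·0 = q·(-3) + (1−q)·1 ⟹ 0 + 1q = 1 + (-4)q ⟹ q = 1/5.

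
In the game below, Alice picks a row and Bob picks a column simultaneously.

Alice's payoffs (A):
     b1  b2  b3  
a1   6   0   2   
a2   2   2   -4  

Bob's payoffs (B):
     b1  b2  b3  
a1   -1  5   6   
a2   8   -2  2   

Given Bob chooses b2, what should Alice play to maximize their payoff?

With Bob fixed at b2, Alice's payoffs are: a1 → 0, a2 → 2.
The maximum is 2, achieved by a2.

a2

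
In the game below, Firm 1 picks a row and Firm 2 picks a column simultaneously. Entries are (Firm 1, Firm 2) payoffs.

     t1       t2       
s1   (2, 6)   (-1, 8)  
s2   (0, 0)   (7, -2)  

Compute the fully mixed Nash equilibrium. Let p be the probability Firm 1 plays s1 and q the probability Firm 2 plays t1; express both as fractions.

p = 1/2, q = 4/5

In a mixed NE each player is indifferent between their pure strategies, so the opponent's mix sets the indifference.
Firm 2 indifferent between t1 and t2: p·6 + (1−p)·0 = p·8 + (1−p)·(-2) ⟹ 0 + 6p = (-2) + 10p ⟹ p = 1/2.
Firm 1 indifferent between s1 and s2: q·2 + (1−q)·(-1) = q·0 + (1−q)·7 ⟹ (-1) + 3q = 7 + (-7)q ⟹ q = 4/5.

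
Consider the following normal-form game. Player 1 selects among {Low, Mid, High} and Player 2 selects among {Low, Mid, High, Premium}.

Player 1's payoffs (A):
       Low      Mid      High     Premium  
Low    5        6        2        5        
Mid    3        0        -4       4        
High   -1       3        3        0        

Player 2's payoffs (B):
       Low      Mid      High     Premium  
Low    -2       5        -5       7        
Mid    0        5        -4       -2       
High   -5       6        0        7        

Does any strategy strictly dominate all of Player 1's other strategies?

Check whether one of Player 1's strategies beats all alternatives regardless of what the opponent does.
Low is not dominant: against High, High gives 3 > 2.
Mid is not dominant: against Low, Low gives 5 > 3.
High is not dominant: against Low, Low gives 5 > -1.
No single strategy is best against every opponent action.

No strictly dominant strategy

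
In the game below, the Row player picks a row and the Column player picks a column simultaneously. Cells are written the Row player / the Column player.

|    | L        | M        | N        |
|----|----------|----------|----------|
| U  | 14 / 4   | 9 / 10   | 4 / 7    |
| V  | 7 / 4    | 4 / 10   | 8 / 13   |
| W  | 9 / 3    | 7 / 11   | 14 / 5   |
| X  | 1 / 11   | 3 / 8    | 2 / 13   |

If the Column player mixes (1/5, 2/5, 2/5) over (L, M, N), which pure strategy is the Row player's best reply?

Compute the Row player's expected payoff from each pure strategy against the given mix.
U: (1/5)·14 + (2/5)·9 + (2/5)·4 = 8
V: (1/5)·7 + (2/5)·4 + (2/5)·8 = 31/5
W: (1/5)·9 + (2/5)·7 + (2/5)·14 = 51/5
X: (1/5)·1 + (2/5)·3 + (2/5)·2 = 11/5
Highest expected payoff is 51/5, from W.

W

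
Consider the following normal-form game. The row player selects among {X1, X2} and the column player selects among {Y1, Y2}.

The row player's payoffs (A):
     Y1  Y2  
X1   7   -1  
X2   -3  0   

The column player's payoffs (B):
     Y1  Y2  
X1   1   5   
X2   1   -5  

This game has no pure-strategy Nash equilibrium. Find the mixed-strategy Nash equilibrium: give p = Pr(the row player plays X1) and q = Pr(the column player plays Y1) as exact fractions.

p = 3/5, q = 1/11

In a mixed NE each player is indifferent between their pure strategies, so the opponent's mix sets the indifference.
The column player indifferent between Y1 and Y2: p·1 + (1−p)·1 = p·5 + (1−p)·(-5) ⟹ 1 + 0p = (-5) + 10p ⟹ p = 3/5.
The row player indifferent between X1 and X2: q·7 + (1−q)·(-1) = q·(-3) + (1−q)·0 ⟹ (-1) + 8q = 0 + (-3)q ⟹ q = 1/11.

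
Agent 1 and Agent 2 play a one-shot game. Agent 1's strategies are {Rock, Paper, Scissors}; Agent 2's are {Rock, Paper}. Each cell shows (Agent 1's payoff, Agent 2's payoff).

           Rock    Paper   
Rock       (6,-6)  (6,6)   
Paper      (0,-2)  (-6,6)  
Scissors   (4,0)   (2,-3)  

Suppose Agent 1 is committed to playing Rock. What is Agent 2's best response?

With Agent 1 fixed at Rock, Agent 2's payoffs are: Rock → -6, Paper → 6.
The maximum is 6, achieved by Paper.

Paper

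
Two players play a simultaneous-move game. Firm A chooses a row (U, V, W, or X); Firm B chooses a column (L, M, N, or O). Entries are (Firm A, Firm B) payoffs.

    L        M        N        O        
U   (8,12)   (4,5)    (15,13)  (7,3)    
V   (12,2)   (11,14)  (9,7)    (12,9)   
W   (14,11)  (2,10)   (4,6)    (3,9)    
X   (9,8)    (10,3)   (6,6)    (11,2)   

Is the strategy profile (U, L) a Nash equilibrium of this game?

No

Holding Firm B at L: Firm A gets 8 from U but could get 14 by switching to W. Firm A has a profitable deviation.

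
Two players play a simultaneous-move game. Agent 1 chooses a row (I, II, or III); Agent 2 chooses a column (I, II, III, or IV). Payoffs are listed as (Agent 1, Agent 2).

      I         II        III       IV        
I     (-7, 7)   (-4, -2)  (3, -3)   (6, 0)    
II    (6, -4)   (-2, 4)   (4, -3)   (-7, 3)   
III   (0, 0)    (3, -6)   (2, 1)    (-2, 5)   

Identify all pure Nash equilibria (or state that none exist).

A profile is a Nash equilibrium when each player is best-responding to the other.
Agent 1's best responses — vs I: II (payoff 6); vs II: III (payoff 3); vs III: II (payoff 4); vs IV: I (payoff 6).
Agent 2's best responses — vs I: I (payoff 7); vs II: II (payoff 4); vs III: IV (payoff 5).
No cell has both players best-responding. For instance, Agent 1's best reply to I is II, but against II Agent 2 prefers II over I.

No pure-strategy Nash equilibrium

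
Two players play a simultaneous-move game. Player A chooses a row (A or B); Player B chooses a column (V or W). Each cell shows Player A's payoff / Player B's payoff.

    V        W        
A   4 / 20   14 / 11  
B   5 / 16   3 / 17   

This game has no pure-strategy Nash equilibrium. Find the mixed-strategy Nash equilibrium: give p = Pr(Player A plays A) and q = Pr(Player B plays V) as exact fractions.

In a mixed NE each player is indifferent between their pure strategies, so the opponent's mix sets the indifference.
Player B indifferent between V and W: p·20 + (1−p)·16 = p·11 + (1−p)·17 ⟹ 16 + 4p = 17 + (-6)p ⟹ p = 1/10.
Player A indifferent between A and B: q·4 + (1−q)·14 = q·5 + (1−q)·3 ⟹ 14 + (-10)q = 3 + 2q ⟹ q = 11/12.

p = 1/10, q = 11/12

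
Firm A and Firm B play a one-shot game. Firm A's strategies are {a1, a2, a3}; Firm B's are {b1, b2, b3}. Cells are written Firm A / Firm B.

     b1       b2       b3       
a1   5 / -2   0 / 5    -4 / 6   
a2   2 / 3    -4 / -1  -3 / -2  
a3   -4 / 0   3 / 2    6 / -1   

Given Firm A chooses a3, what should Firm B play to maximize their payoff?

b2

With Firm A fixed at a3, Firm B's payoffs are: b1 → 0, b2 → 2, b3 → -1.
The maximum is 2, achieved by b2.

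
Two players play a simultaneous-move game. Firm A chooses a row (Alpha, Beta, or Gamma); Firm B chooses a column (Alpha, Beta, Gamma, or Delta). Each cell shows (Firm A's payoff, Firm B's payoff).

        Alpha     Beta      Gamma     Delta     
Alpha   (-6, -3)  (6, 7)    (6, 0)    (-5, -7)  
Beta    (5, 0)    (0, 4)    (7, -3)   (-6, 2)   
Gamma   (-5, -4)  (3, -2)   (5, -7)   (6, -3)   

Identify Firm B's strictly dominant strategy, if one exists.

Check whether one of Firm B's strategies beats all alternatives regardless of what the opponent does.
Beta strictly dominates: vs Alpha: 7 > each of {-3, 0, -7}; vs Beta: 4 > each of {0, -3, 2}; vs Gamma: -2 > each of {-4, -7, -3}.

Beta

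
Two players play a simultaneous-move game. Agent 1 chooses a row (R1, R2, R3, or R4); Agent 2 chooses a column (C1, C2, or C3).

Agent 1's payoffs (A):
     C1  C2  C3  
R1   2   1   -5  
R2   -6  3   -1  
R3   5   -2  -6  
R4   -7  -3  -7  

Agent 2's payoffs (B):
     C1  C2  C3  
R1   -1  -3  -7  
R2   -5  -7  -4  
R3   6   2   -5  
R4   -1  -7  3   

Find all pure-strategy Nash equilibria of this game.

(R2, C3) and (R3, C1)

Find each player's best response to every opponent strategy; NE are the intersections.
Agent 1's best responses — vs C1: R3 (payoff 5); vs C2: R2 (payoff 3); vs C3: R2 (payoff -1).
Agent 2's best responses — vs R1: C1 (payoff -1); vs R2: C3 (payoff -4); vs R3: C1 (payoff 6); vs R4: C3 (payoff 3).
Mutual best responses occur at (R2, C3) and (R3, C1); at each, neither player gains by switching.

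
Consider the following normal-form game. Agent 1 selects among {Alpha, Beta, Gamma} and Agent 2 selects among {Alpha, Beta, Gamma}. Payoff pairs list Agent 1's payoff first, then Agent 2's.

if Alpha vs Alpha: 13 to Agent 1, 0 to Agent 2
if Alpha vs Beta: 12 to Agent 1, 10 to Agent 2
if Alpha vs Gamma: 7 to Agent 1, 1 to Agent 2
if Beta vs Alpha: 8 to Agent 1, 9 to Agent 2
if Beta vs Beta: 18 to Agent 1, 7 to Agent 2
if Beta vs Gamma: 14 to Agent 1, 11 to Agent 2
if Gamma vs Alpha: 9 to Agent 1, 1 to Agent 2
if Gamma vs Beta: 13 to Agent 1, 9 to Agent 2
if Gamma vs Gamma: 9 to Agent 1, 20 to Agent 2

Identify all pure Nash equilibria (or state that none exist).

A profile is a Nash equilibrium when each player is best-responding to the other.
Agent 1's best responses — vs Alpha: Alpha (payoff 13); vs Beta: Beta (payoff 18); vs Gamma: Beta (payoff 14).
Agent 2's best responses — vs Alpha: Beta (payoff 10); vs Beta: Gamma (payoff 11); vs Gamma: Gamma (payoff 20).
The only mutual best response is (Beta, Gamma); neither player gains by switching there.

(Beta, Gamma)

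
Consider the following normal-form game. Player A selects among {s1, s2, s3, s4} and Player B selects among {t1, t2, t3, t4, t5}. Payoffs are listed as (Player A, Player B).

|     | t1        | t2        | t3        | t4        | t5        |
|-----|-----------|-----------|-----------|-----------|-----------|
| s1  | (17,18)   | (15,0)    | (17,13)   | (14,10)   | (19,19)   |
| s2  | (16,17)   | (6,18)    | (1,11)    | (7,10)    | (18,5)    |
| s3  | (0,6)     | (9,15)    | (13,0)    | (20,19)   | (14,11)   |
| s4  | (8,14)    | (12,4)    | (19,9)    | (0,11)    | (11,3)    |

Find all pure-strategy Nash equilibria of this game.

Find each player's best response to every opponent strategy; NE are the intersections.
Player A's best responses — vs t1: s1 (payoff 17); vs t2: s1 (payoff 15); vs t3: s4 (payoff 19); vs t4: s3 (payoff 20); vs t5: s1 (payoff 19).
Player B's best responses — vs s1: t5 (payoff 19); vs s2: t2 (payoff 18); vs s3: t4 (payoff 19); vs s4: t1 (payoff 14).
Mutual best responses occur at (s1, t5) and (s3, t4); at each, neither player gains by switching.

(s1, t5) and (s3, t4)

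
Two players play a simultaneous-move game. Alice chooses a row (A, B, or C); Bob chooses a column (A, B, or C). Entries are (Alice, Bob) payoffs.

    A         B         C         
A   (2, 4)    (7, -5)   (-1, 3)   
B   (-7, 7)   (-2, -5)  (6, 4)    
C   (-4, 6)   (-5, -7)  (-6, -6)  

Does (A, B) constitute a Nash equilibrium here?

Holding Bob at B: Alice gets 7 from A, versus -2 from B, -5 from C. No profitable deviation for Alice.
Holding Alice at A: Bob gets -5 from B but could get 4 by switching to A. Bob has a profitable deviation.

No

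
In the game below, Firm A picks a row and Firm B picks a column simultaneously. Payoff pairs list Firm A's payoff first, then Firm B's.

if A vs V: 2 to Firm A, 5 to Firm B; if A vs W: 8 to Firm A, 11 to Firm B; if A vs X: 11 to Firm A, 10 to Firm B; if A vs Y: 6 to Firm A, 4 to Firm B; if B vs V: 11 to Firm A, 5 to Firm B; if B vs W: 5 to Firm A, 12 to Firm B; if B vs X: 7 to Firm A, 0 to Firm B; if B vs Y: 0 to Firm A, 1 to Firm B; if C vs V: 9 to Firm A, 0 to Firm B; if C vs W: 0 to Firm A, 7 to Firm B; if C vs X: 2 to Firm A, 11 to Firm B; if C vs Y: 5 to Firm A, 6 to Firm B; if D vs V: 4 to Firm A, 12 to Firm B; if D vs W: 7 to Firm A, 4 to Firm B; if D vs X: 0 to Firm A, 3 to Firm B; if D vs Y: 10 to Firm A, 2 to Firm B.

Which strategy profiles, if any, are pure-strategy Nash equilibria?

(A, W)

A profile is a Nash equilibrium when each player is best-responding to the other.
Firm A's best responses — vs V: B (payoff 11); vs W: A (payoff 8); vs X: A (payoff 11); vs Y: D (payoff 10).
Firm B's best responses — vs A: W (payoff 11); vs B: W (payoff 12); vs C: X (payoff 11); vs D: V (payoff 12).
The only mutual best response is (A, W); neither player gains by switching there.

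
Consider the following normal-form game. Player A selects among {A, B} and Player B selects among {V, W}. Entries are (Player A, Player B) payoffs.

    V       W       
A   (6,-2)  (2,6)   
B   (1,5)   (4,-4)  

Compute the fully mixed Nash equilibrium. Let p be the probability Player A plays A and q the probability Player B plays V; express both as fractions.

Each player's mixing probability is pinned down by making the *other* player indifferent.
Player B indifferent between V and W: p·(-2) + (1−p)·5 = p·6 + (1−p)·(-4) ⟹ 5 + (-7)p = (-4) + 10p ⟹ p = 9/17.
Player A indifferent between A and B: q·6 + (1−q)·2 = q·1 + (1−q)·4 ⟹ 2 + 4q = 4 + (-3)q ⟹ q = 2/7.

p = 9/17, q = 2/7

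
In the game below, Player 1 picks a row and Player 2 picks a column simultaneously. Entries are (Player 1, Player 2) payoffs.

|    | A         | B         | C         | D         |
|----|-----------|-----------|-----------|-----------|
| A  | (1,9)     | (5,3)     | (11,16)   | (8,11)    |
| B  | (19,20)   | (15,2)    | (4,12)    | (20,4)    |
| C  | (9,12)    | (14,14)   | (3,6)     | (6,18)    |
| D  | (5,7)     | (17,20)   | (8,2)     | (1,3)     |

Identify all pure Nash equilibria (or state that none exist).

Check mutual best responses: a cell is a NE iff neither player can gain by unilaterally deviating.
Player 1's best responses — vs A: B (payoff 19); vs B: D (payoff 17); vs C: A (payoff 11); vs D: B (payoff 20).
Player 2's best responses — vs A: C (payoff 16); vs B: A (payoff 20); vs C: D (payoff 18); vs D: B (payoff 20).
Mutual best responses occur at (A, C), (B, A), and (D, B); at each, neither player gains by switching.

(A, C), (B, A), and (D, B)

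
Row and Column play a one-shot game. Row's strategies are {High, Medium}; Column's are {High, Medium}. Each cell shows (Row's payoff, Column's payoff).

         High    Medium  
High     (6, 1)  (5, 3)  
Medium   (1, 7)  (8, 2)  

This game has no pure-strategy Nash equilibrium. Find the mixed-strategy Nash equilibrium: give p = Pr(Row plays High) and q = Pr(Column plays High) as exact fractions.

p = 5/7, q = 3/8

In a mixed NE each player is indifferent between their pure strategies, so the opponent's mix sets the indifference.
Column indifferent between High and Medium: p·1 + (1−p)·7 = p·3 + (1−p)·2 ⟹ 7 + (-6)p = 2 + 1p ⟹ p = 5/7.
Row indifferent between High and Medium: q·6 + (1−q)·5 = q·1 + (1−q)·8 ⟹ 5 + 1q = 8 + (-7)q ⟹ q = 3/8.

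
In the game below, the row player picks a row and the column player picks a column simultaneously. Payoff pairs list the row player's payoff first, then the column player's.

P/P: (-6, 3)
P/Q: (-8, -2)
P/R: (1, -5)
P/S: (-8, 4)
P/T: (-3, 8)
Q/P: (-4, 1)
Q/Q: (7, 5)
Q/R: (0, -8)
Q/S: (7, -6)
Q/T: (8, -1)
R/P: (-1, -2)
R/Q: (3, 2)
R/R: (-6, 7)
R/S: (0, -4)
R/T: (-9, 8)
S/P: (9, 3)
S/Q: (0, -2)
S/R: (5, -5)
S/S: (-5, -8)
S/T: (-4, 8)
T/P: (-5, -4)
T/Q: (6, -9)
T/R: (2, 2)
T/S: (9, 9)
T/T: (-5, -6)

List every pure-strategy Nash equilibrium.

Check mutual best responses: a cell is a NE iff neither player can gain by unilaterally deviating.
The row player's best responses — vs P: S (payoff 9); vs Q: Q (payoff 7); vs R: S (payoff 5); vs S: T (payoff 9); vs T: Q (payoff 8).
The column player's best responses — vs P: T (payoff 8); vs Q: Q (payoff 5); vs R: T (payoff 8); vs S: T (payoff 8); vs T: S (payoff 9).
Mutual best responses occur at (Q, Q) and (T, S); at each, neither player gains by switching.

(Q, Q) and (T, S)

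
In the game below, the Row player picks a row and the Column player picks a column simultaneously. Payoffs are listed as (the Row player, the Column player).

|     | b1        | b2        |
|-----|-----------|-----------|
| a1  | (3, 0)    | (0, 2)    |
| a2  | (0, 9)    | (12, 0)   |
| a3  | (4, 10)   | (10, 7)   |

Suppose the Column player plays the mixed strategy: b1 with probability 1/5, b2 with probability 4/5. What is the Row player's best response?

Compute the Row player's expected payoff from each pure strategy against the given mix.
a1: (1/5)·3 + (4/5)·0 = 3/5
a2: (1/5)·0 + (4/5)·12 = 48/5
a3: (1/5)·4 + (4/5)·10 = 44/5
Highest expected payoff is 48/5, from a2.

a2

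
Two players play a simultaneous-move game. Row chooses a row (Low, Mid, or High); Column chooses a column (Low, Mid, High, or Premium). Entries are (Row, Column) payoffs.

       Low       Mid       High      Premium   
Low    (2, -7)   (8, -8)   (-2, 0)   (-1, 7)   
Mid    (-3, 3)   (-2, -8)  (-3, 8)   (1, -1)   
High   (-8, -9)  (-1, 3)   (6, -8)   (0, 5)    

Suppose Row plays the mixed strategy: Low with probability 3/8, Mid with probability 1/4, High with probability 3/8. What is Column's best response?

Premium

Compute Column's expected payoff from each pure strategy against the given mix.
Low: (3/8)·(-7) + (1/4)·3 + (3/8)·(-9) = -21/4
Mid: (3/8)·(-8) + (1/4)·(-8) + (3/8)·3 = -31/8
High: (3/8)·0 + (1/4)·8 + (3/8)·(-8) = -1
Premium: (3/8)·7 + (1/4)·(-1) + (3/8)·5 = 17/4
Highest expected payoff is 17/4, from Premium.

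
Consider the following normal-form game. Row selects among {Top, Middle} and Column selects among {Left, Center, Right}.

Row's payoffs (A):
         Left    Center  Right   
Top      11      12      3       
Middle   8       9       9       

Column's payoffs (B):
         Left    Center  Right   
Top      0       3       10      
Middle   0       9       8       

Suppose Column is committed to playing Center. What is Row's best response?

With Column fixed at Center, Row's payoffs are: Top → 12, Middle → 9.
The maximum is 12, achieved by Top.

Top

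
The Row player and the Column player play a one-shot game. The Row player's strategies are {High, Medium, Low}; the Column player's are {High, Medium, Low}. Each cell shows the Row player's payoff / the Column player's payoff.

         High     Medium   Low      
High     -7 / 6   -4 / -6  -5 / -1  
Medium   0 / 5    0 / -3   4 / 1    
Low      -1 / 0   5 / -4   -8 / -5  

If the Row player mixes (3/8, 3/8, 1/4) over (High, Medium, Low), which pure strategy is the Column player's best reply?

High

Compute the Column player's expected payoff from each pure strategy against the given mix.
High: (3/8)·6 + (3/8)·5 + (1/4)·0 = 33/8
Medium: (3/8)·(-6) + (3/8)·(-3) + (1/4)·(-4) = -35/8
Low: (3/8)·(-1) + (3/8)·1 + (1/4)·(-5) = -5/4
Highest expected payoff is 33/8, from High.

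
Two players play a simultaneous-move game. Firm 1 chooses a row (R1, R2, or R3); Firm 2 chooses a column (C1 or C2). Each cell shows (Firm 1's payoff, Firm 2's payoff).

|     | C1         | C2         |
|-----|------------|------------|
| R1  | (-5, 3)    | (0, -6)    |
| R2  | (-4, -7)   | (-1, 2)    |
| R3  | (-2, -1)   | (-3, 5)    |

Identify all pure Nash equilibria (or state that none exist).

There is no pure-strategy Nash equilibrium

Find each player's best response to every opponent strategy; NE are the intersections.
Firm 1's best responses — vs C1: R3 (payoff -2); vs C2: R1 (payoff 0).
Firm 2's best responses — vs R1: C1 (payoff 3); vs R2: C2 (payoff 2); vs R3: C2 (payoff 5).
No cell has both players best-responding. For instance, Firm 1's best reply to C1 is R3, but against R3 Firm 2 prefers C2 over C1.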